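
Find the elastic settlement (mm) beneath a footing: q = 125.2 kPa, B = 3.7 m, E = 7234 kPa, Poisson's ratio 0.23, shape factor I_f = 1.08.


Result: 65.501 mm

Derivation:
Using Se = q * B * (1 - nu^2) * I_f / E
1 - nu^2 = 1 - 0.23^2 = 0.9471
Se = 125.2 * 3.7 * 0.9471 * 1.08 / 7234
Se = 0.065501 m
Convert to mm: Se = 0.065501 * 1000 = 65.501 mm


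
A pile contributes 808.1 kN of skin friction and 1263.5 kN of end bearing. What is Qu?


Result: 2071.6 kN

Derivation:
Using Qu = Qf + Qb
Qu = 808.1 + 1263.5
Qu = 2071.6 kN


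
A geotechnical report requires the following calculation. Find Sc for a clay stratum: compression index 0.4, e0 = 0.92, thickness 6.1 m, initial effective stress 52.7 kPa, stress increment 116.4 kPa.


Using Sc = Cc * H / (1 + e0) * log10((sigma0 + delta_sigma) / sigma0)
Stress ratio = (52.7 + 116.4) / 52.7 = 3.20873
log10(3.20873) = 0.506333
Cc * H / (1 + e0) = 0.4 * 6.1 / (1 + 0.92) = 1.27083
Sc = 1.27083 * 0.506333
Sc = 0.6435 m


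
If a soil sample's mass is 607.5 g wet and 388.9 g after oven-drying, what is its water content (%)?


Using w = (m_wet - m_dry) / m_dry * 100
m_wet - m_dry = 607.5 - 388.9 = 218.6 g
w = 218.6 / 388.9 * 100
w = 56.21 %


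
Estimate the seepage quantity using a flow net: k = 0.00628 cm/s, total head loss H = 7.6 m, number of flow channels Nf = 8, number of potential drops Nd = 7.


Convert k to m/s for unit consistency with H:
k = 0.00628 cm/s = 0.00628 / 100 m/s = 6.28e-05 m/s
Using q = k * H * Nf / Nd
Nf / Nd = 8 / 7 = 1.1429
q = 6.28e-05 * 7.6 * 1.1429
q = 0.0005455 m^3/s per m


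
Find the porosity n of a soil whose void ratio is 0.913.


Using the relation n = e / (1 + e)
n = 0.913 / (1 + 0.913)
n = 0.913 / 1.913
n = 0.4773


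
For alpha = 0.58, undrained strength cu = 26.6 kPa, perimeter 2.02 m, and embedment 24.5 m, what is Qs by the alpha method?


Using Qs = alpha * cu * perimeter * L
Qs = 0.58 * 26.6 * 2.02 * 24.5
Qs = 763.53 kN


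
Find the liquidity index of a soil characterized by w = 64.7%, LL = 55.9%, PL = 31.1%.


Result: 1.355

Derivation:
First compute the plasticity index:
PI = LL - PL = 55.9 - 31.1 = 24.8
Then compute the liquidity index:
LI = (w - PL) / PI
LI = (64.7 - 31.1) / 24.8
LI = 1.355


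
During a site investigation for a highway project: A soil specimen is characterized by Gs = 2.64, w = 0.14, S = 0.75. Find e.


Using the relation e = Gs * w / S
e = 2.64 * 0.14 / 0.75
e = 0.4928


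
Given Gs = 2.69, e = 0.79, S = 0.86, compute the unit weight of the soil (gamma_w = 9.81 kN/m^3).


Result: 18.466 kN/m^3

Derivation:
Using gamma = gamma_w * (Gs + S*e) / (1 + e)
Numerator: Gs + S*e = 2.69 + 0.86*0.79 = 3.3694
Denominator: 1 + e = 1 + 0.79 = 1.79
gamma = 9.81 * 3.3694 / 1.79
gamma = 18.466 kN/m^3


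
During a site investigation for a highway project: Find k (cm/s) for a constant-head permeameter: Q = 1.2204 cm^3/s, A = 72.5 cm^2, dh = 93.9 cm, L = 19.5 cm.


Result: 0.003496 cm/s

Derivation:
Compute hydraulic gradient:
i = dh / L = 93.9 / 19.5 = 4.81538
Then apply Darcy's law:
k = Q / (A * i)
k = 1.2204 / (72.5 * 4.81538)
k = 1.2204 / 349.115
k = 0.003496 cm/s


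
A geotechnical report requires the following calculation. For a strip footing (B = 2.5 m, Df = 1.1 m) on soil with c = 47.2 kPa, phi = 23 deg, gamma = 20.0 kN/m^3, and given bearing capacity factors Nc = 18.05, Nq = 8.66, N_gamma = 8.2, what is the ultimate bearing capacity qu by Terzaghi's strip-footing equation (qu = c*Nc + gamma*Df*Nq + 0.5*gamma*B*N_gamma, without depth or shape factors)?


Compute qu = c*Nc + gamma*Df*Nq + 0.5*gamma*B*N_gamma
Term 1: 47.2 * 18.05 = 851.96
Term 2: 20.0 * 1.1 * 8.66 = 190.52
Term 3: 0.5 * 20.0 * 2.5 * 8.2 = 205.0
qu = 851.96 + 190.52 + 205.0
qu = 1247.48 kPa


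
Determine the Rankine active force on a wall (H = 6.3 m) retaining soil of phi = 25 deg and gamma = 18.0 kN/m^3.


Result: 144.98 kN/m

Derivation:
Compute active earth pressure coefficient:
Ka = tan^2(45 - phi/2) = tan^2(32.5) = 0.405859
Compute active force:
Pa = 0.5 * Ka * gamma * H^2
Pa = 0.5 * 0.405859 * 18.0 * 6.3^2
Pa = 144.98 kN/m


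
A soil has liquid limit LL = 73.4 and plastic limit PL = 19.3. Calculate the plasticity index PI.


Result: 54.1

Derivation:
Using PI = LL - PL
PI = 73.4 - 19.3
PI = 54.1


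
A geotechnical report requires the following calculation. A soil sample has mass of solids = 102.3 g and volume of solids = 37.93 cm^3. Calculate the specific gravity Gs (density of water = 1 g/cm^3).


Using Gs = m_s / (V_s * rho_w)
Since rho_w = 1 g/cm^3:
Gs = 102.3 / 37.93
Gs = 2.697


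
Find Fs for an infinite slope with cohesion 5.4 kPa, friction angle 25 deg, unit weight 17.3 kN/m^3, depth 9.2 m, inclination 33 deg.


Result: 0.792

Derivation:
Using Fs = c / (gamma*H*sin(beta)*cos(beta)) + tan(phi)/tan(beta)
Cohesion contribution = 5.4 / (17.3*9.2*sin(33)*cos(33))
Cohesion contribution = 0.0742779
Friction contribution = tan(25)/tan(33) = 0.718051
Fs = 0.0742779 + 0.718051
Fs = 0.792


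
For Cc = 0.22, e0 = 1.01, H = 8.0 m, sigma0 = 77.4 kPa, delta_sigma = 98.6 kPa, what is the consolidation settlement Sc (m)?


Using Sc = Cc * H / (1 + e0) * log10((sigma0 + delta_sigma) / sigma0)
Stress ratio = (77.4 + 98.6) / 77.4 = 2.2739
log10(2.2739) = 0.356772
Cc * H / (1 + e0) = 0.22 * 8.0 / (1 + 1.01) = 0.875622
Sc = 0.875622 * 0.356772
Sc = 0.3124 m


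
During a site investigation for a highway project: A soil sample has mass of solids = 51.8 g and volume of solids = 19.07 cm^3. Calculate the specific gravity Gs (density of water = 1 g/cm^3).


Result: 2.716

Derivation:
Using Gs = m_s / (V_s * rho_w)
Since rho_w = 1 g/cm^3:
Gs = 51.8 / 19.07
Gs = 2.716


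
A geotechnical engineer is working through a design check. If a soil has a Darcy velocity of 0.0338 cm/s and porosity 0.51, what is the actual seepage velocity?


Using v_s = v_d / n
v_s = 0.0338 / 0.51
v_s = 0.06627 cm/s


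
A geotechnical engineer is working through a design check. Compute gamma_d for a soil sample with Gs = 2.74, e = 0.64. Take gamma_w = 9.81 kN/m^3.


Using gamma_d = Gs * gamma_w / (1 + e)
gamma_d = 2.74 * 9.81 / (1 + 0.64)
gamma_d = 2.74 * 9.81 / 1.64
gamma_d = 16.39 kN/m^3


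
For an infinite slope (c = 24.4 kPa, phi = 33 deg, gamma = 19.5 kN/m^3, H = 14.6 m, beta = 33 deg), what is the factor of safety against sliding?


Result: 1.188

Derivation:
Using Fs = c / (gamma*H*sin(beta)*cos(beta)) + tan(phi)/tan(beta)
Cohesion contribution = 24.4 / (19.5*14.6*sin(33)*cos(33))
Cohesion contribution = 0.18763
Friction contribution = tan(33)/tan(33) = 1
Fs = 0.18763 + 1
Fs = 1.188


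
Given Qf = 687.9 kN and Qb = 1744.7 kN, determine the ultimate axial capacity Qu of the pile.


Result: 2432.6 kN

Derivation:
Using Qu = Qf + Qb
Qu = 687.9 + 1744.7
Qu = 2432.6 kN


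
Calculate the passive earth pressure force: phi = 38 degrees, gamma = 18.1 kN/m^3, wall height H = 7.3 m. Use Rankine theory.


Compute passive earth pressure coefficient:
Kp = tan^2(45 + phi/2) = tan^2(64.0) = 4.203746
Compute passive force:
Pp = 0.5 * Kp * gamma * H^2
Pp = 0.5 * 4.203746 * 18.1 * 7.3^2
Pp = 2027.36 kN/m


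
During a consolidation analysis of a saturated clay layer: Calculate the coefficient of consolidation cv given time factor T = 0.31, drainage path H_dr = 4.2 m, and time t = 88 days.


Result: 0.06214 m^2/day

Derivation:
Using cv = T * H_dr^2 / t
H_dr^2 = 4.2^2 = 17.64
cv = 0.31 * 17.64 / 88
cv = 0.06214 m^2/day


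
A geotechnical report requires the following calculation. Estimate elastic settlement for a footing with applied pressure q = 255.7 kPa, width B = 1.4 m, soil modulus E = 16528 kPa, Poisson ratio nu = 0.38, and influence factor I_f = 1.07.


Using Se = q * B * (1 - nu^2) * I_f / E
1 - nu^2 = 1 - 0.38^2 = 0.8556
Se = 255.7 * 1.4 * 0.8556 * 1.07 / 16528
Se = 0.019829 m
Convert to mm: Se = 0.019829 * 1000 = 19.829 mm


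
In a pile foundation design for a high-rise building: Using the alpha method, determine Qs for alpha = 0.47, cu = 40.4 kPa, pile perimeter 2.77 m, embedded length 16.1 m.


Using Qs = alpha * cu * perimeter * L
Qs = 0.47 * 40.4 * 2.77 * 16.1
Qs = 846.81 kN


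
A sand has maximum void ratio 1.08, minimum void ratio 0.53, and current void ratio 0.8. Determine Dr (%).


Result: 50.91 %

Derivation:
Using Dr = (e_max - e) / (e_max - e_min) * 100
e_max - e = 1.08 - 0.8 = 0.28
e_max - e_min = 1.08 - 0.53 = 0.55
Dr = 0.28 / 0.55 * 100
Dr = 50.91 %


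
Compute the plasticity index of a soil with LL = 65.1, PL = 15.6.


Result: 49.5

Derivation:
Using PI = LL - PL
PI = 65.1 - 15.6
PI = 49.5


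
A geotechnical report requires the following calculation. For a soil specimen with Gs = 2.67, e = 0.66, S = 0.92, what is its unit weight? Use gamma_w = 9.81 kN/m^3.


Using gamma = gamma_w * (Gs + S*e) / (1 + e)
Numerator: Gs + S*e = 2.67 + 0.92*0.66 = 3.2772
Denominator: 1 + e = 1 + 0.66 = 1.66
gamma = 9.81 * 3.2772 / 1.66
gamma = 19.367 kN/m^3


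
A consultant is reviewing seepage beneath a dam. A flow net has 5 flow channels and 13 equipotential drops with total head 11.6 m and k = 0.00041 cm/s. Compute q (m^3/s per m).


Convert k to m/s for unit consistency with H:
k = 0.00041 cm/s = 0.00041 / 100 m/s = 4.1e-06 m/s
Using q = k * H * Nf / Nd
Nf / Nd = 5 / 13 = 0.3846
q = 4.1e-06 * 11.6 * 0.3846
q = 1.829e-05 m^3/s per m


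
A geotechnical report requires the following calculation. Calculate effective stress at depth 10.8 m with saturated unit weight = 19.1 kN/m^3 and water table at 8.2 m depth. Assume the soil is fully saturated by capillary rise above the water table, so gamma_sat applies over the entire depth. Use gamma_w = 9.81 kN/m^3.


Total stress = gamma_sat * depth
sigma = 19.1 * 10.8 = 206.28 kPa
Pore water pressure u = gamma_w * (depth - d_wt)
u = 9.81 * (10.8 - 8.2) = 25.506 kPa
Effective stress = sigma - u
sigma' = 206.28 - 25.506 = 180.77 kPa


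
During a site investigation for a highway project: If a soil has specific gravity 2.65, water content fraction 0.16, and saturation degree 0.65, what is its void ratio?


Result: 0.6523

Derivation:
Using the relation e = Gs * w / S
e = 2.65 * 0.16 / 0.65
e = 0.6523


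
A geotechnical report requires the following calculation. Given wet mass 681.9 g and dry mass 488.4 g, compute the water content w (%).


Result: 39.62 %

Derivation:
Using w = (m_wet - m_dry) / m_dry * 100
m_wet - m_dry = 681.9 - 488.4 = 193.5 g
w = 193.5 / 488.4 * 100
w = 39.62 %


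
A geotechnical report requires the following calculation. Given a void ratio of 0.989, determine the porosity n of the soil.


Using the relation n = e / (1 + e)
n = 0.989 / (1 + 0.989)
n = 0.989 / 1.989
n = 0.4972


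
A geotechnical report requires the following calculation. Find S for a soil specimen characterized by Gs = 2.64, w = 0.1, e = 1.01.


Using S = Gs * w / e
S = 2.64 * 0.1 / 1.01
S = 0.2614


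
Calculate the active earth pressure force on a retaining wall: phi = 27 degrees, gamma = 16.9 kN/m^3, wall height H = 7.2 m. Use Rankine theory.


Compute active earth pressure coefficient:
Ka = tan^2(45 - phi/2) = tan^2(31.5) = 0.375525
Compute active force:
Pa = 0.5 * Ka * gamma * H^2
Pa = 0.5 * 0.375525 * 16.9 * 7.2^2
Pa = 164.5 kN/m


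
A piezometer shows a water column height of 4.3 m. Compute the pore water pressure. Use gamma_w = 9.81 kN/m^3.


Result: 42.18 kPa

Derivation:
Using u = gamma_w * h_w
u = 9.81 * 4.3
u = 42.18 kPa


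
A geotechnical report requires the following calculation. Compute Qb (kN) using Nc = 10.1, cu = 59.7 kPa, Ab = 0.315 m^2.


Using Qb = Nc * cu * Ab
Qb = 10.1 * 59.7 * 0.315
Qb = 189.94 kN


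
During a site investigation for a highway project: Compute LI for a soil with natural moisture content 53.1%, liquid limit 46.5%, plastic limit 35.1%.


First compute the plasticity index:
PI = LL - PL = 46.5 - 35.1 = 11.4
Then compute the liquidity index:
LI = (w - PL) / PI
LI = (53.1 - 35.1) / 11.4
LI = 1.579


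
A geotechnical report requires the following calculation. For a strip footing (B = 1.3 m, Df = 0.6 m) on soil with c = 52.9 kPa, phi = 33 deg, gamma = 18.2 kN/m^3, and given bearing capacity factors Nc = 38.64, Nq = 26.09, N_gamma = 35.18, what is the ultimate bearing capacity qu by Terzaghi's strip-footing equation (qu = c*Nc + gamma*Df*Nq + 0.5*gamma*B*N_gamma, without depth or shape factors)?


Compute qu = c*Nc + gamma*Df*Nq + 0.5*gamma*B*N_gamma
Term 1: 52.9 * 38.64 = 2044.056
Term 2: 18.2 * 0.6 * 26.09 = 284.9028
Term 3: 0.5 * 18.2 * 1.3 * 35.18 = 416.1794
qu = 2044.056 + 284.9028 + 416.1794
qu = 2745.14 kPa


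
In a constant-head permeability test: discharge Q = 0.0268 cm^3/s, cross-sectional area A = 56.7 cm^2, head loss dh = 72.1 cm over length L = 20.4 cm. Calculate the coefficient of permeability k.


Compute hydraulic gradient:
i = dh / L = 72.1 / 20.4 = 3.53431
Then apply Darcy's law:
k = Q / (A * i)
k = 0.0268 / (56.7 * 3.53431)
k = 0.0268 / 200.396
k = 0.000134 cm/s


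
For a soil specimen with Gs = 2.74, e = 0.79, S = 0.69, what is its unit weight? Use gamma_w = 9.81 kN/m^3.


Result: 18.004 kN/m^3

Derivation:
Using gamma = gamma_w * (Gs + S*e) / (1 + e)
Numerator: Gs + S*e = 2.74 + 0.69*0.79 = 3.2851
Denominator: 1 + e = 1 + 0.79 = 1.79
gamma = 9.81 * 3.2851 / 1.79
gamma = 18.004 kN/m^3


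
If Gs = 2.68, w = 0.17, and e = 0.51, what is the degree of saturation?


Using S = Gs * w / e
S = 2.68 * 0.17 / 0.51
S = 0.8933


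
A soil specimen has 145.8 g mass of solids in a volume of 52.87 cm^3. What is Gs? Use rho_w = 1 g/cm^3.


Using Gs = m_s / (V_s * rho_w)
Since rho_w = 1 g/cm^3:
Gs = 145.8 / 52.87
Gs = 2.758


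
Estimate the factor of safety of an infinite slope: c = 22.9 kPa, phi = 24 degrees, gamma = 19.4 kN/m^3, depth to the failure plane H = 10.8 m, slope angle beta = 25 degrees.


Result: 1.24

Derivation:
Using Fs = c / (gamma*H*sin(beta)*cos(beta)) + tan(phi)/tan(beta)
Cohesion contribution = 22.9 / (19.4*10.8*sin(25)*cos(25))
Cohesion contribution = 0.285355
Friction contribution = tan(24)/tan(25) = 0.954796
Fs = 0.285355 + 0.954796
Fs = 1.24


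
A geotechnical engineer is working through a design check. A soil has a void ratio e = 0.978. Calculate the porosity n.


Using the relation n = e / (1 + e)
n = 0.978 / (1 + 0.978)
n = 0.978 / 1.978
n = 0.4944


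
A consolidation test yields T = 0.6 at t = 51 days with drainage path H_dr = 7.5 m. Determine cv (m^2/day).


Using cv = T * H_dr^2 / t
H_dr^2 = 7.5^2 = 56.25
cv = 0.6 * 56.25 / 51
cv = 0.66176 m^2/day


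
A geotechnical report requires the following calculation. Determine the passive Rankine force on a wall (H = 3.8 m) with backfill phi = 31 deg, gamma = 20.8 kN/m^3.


Compute passive earth pressure coefficient:
Kp = tan^2(45 + phi/2) = tan^2(60.5) = 3.124035
Compute passive force:
Pp = 0.5 * Kp * gamma * H^2
Pp = 0.5 * 3.124035 * 20.8 * 3.8^2
Pp = 469.16 kN/m


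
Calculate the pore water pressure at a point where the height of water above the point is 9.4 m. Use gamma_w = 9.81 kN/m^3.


Result: 92.21 kPa

Derivation:
Using u = gamma_w * h_w
u = 9.81 * 9.4
u = 92.21 kPa


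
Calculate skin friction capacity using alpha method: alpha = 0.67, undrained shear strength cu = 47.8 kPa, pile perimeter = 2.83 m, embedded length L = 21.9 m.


Result: 1984.88 kN

Derivation:
Using Qs = alpha * cu * perimeter * L
Qs = 0.67 * 47.8 * 2.83 * 21.9
Qs = 1984.88 kN


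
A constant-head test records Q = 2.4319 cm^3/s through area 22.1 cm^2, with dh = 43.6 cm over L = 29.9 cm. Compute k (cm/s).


Result: 0.075464 cm/s

Derivation:
Compute hydraulic gradient:
i = dh / L = 43.6 / 29.9 = 1.45819
Then apply Darcy's law:
k = Q / (A * i)
k = 2.4319 / (22.1 * 1.45819)
k = 2.4319 / 32.2261
k = 0.075464 cm/s


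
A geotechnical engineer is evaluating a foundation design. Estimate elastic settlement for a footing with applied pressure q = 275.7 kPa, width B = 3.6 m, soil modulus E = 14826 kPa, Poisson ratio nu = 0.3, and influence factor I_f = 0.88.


Using Se = q * B * (1 - nu^2) * I_f / E
1 - nu^2 = 1 - 0.3^2 = 0.91
Se = 275.7 * 3.6 * 0.91 * 0.88 / 14826
Se = 0.053609 m
Convert to mm: Se = 0.053609 * 1000 = 53.609 mm


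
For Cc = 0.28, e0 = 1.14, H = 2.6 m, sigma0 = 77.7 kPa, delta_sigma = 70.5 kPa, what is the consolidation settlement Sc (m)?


Result: 0.0954 m

Derivation:
Using Sc = Cc * H / (1 + e0) * log10((sigma0 + delta_sigma) / sigma0)
Stress ratio = (77.7 + 70.5) / 77.7 = 1.90734
log10(1.90734) = 0.280427
Cc * H / (1 + e0) = 0.28 * 2.6 / (1 + 1.14) = 0.340187
Sc = 0.340187 * 0.280427
Sc = 0.0954 m


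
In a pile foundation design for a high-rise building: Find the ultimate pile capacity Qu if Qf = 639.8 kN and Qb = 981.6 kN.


Using Qu = Qf + Qb
Qu = 639.8 + 981.6
Qu = 1621.4 kN


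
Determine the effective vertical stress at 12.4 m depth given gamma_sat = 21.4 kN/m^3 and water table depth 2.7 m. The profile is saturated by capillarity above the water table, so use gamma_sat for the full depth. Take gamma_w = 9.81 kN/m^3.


Total stress = gamma_sat * depth
sigma = 21.4 * 12.4 = 265.36 kPa
Pore water pressure u = gamma_w * (depth - d_wt)
u = 9.81 * (12.4 - 2.7) = 95.157 kPa
Effective stress = sigma - u
sigma' = 265.36 - 95.157 = 170.2 kPa


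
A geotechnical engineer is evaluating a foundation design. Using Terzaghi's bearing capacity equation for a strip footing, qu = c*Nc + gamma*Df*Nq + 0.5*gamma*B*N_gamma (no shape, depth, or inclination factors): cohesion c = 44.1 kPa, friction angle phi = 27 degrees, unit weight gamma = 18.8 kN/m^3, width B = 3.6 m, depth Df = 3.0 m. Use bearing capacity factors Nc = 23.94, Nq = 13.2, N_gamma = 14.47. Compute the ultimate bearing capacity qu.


Compute qu = c*Nc + gamma*Df*Nq + 0.5*gamma*B*N_gamma
Term 1: 44.1 * 23.94 = 1055.754
Term 2: 18.8 * 3.0 * 13.2 = 744.48
Term 3: 0.5 * 18.8 * 3.6 * 14.47 = 489.6648
qu = 1055.754 + 744.48 + 489.6648
qu = 2289.9 kPa


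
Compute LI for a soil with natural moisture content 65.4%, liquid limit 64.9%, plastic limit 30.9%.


Result: 1.015

Derivation:
First compute the plasticity index:
PI = LL - PL = 64.9 - 30.9 = 34.0
Then compute the liquidity index:
LI = (w - PL) / PI
LI = (65.4 - 30.9) / 34.0
LI = 1.015


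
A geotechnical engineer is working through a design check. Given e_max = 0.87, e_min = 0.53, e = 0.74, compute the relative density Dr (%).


Using Dr = (e_max - e) / (e_max - e_min) * 100
e_max - e = 0.87 - 0.74 = 0.13
e_max - e_min = 0.87 - 0.53 = 0.34
Dr = 0.13 / 0.34 * 100
Dr = 38.24 %


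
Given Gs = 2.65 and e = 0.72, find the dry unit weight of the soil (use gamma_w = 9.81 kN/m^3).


Result: 15.114 kN/m^3

Derivation:
Using gamma_d = Gs * gamma_w / (1 + e)
gamma_d = 2.65 * 9.81 / (1 + 0.72)
gamma_d = 2.65 * 9.81 / 1.72
gamma_d = 15.114 kN/m^3


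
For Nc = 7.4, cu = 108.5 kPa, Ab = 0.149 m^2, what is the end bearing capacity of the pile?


Result: 119.63 kN

Derivation:
Using Qb = Nc * cu * Ab
Qb = 7.4 * 108.5 * 0.149
Qb = 119.63 kN


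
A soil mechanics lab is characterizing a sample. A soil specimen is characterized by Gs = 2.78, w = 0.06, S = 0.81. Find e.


Using the relation e = Gs * w / S
e = 2.78 * 0.06 / 0.81
e = 0.2059


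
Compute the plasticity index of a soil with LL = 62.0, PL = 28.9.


Using PI = LL - PL
PI = 62.0 - 28.9
PI = 33.1


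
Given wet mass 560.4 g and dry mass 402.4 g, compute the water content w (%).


Result: 39.26 %

Derivation:
Using w = (m_wet - m_dry) / m_dry * 100
m_wet - m_dry = 560.4 - 402.4 = 158.0 g
w = 158.0 / 402.4 * 100
w = 39.26 %


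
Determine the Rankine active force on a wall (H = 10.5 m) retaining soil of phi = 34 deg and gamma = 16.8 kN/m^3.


Compute active earth pressure coefficient:
Ka = tan^2(45 - phi/2) = tan^2(28.0) = 0.282715
Compute active force:
Pa = 0.5 * Ka * gamma * H^2
Pa = 0.5 * 0.282715 * 16.8 * 10.5^2
Pa = 261.82 kN/m


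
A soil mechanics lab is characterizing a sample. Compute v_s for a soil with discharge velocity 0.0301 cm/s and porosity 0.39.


Using v_s = v_d / n
v_s = 0.0301 / 0.39
v_s = 0.07718 cm/s


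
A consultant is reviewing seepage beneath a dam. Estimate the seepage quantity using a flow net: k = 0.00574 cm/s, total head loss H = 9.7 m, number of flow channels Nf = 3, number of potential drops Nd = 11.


Convert k to m/s for unit consistency with H:
k = 0.00574 cm/s = 0.00574 / 100 m/s = 5.74e-05 m/s
Using q = k * H * Nf / Nd
Nf / Nd = 3 / 11 = 0.2727
q = 5.74e-05 * 9.7 * 0.2727
q = 0.0001518 m^3/s per m


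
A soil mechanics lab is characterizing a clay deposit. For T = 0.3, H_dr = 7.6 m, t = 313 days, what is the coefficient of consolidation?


Using cv = T * H_dr^2 / t
H_dr^2 = 7.6^2 = 57.76
cv = 0.3 * 57.76 / 313
cv = 0.05536 m^2/day


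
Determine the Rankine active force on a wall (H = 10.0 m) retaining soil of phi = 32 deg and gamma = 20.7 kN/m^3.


Result: 318.01 kN/m

Derivation:
Compute active earth pressure coefficient:
Ka = tan^2(45 - phi/2) = tan^2(29.0) = 0.307259
Compute active force:
Pa = 0.5 * Ka * gamma * H^2
Pa = 0.5 * 0.307259 * 20.7 * 10.0^2
Pa = 318.01 kN/m


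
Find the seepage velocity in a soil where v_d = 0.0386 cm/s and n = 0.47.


Result: 0.08213 cm/s

Derivation:
Using v_s = v_d / n
v_s = 0.0386 / 0.47
v_s = 0.08213 cm/s


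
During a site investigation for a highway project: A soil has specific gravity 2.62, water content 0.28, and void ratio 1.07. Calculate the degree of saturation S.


Result: 0.6856

Derivation:
Using S = Gs * w / e
S = 2.62 * 0.28 / 1.07
S = 0.6856


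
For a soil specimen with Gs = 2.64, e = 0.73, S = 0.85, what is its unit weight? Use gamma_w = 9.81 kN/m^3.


Using gamma = gamma_w * (Gs + S*e) / (1 + e)
Numerator: Gs + S*e = 2.64 + 0.85*0.73 = 3.2605
Denominator: 1 + e = 1 + 0.73 = 1.73
gamma = 9.81 * 3.2605 / 1.73
gamma = 18.489 kN/m^3


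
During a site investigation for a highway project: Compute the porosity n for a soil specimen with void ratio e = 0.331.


Result: 0.2487

Derivation:
Using the relation n = e / (1 + e)
n = 0.331 / (1 + 0.331)
n = 0.331 / 1.331
n = 0.2487


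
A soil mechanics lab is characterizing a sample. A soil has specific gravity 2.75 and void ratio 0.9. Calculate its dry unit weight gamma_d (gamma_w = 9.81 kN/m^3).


Using gamma_d = Gs * gamma_w / (1 + e)
gamma_d = 2.75 * 9.81 / (1 + 0.9)
gamma_d = 2.75 * 9.81 / 1.9
gamma_d = 14.199 kN/m^3


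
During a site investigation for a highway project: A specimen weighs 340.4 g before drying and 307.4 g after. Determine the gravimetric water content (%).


Using w = (m_wet - m_dry) / m_dry * 100
m_wet - m_dry = 340.4 - 307.4 = 33.0 g
w = 33.0 / 307.4 * 100
w = 10.74 %


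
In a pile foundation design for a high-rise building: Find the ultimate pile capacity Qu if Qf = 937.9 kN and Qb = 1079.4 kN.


Result: 2017.3 kN

Derivation:
Using Qu = Qf + Qb
Qu = 937.9 + 1079.4
Qu = 2017.3 kN


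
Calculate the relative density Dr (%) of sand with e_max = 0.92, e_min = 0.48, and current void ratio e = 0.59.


Using Dr = (e_max - e) / (e_max - e_min) * 100
e_max - e = 0.92 - 0.59 = 0.33
e_max - e_min = 0.92 - 0.48 = 0.44
Dr = 0.33 / 0.44 * 100
Dr = 75.0 %


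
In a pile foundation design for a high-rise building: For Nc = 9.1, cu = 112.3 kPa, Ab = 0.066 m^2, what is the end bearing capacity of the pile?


Using Qb = Nc * cu * Ab
Qb = 9.1 * 112.3 * 0.066
Qb = 67.45 kN


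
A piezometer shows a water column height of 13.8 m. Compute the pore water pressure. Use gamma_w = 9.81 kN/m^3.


Result: 135.38 kPa

Derivation:
Using u = gamma_w * h_w
u = 9.81 * 13.8
u = 135.38 kPa


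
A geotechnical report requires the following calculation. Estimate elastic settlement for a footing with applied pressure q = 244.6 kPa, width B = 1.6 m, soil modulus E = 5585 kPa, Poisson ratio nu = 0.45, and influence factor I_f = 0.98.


Using Se = q * B * (1 - nu^2) * I_f / E
1 - nu^2 = 1 - 0.45^2 = 0.7975
Se = 244.6 * 1.6 * 0.7975 * 0.98 / 5585
Se = 0.054766 m
Convert to mm: Se = 0.054766 * 1000 = 54.766 mm


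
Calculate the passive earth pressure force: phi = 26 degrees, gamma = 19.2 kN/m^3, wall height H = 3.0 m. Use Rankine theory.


Compute passive earth pressure coefficient:
Kp = tan^2(45 + phi/2) = tan^2(58.0) = 2.561071
Compute passive force:
Pp = 0.5 * Kp * gamma * H^2
Pp = 0.5 * 2.561071 * 19.2 * 3.0^2
Pp = 221.28 kN/m


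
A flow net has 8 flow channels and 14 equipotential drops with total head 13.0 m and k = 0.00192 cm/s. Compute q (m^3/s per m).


Result: 0.0001426 m^3/s per m

Derivation:
Convert k to m/s for unit consistency with H:
k = 0.00192 cm/s = 0.00192 / 100 m/s = 1.92e-05 m/s
Using q = k * H * Nf / Nd
Nf / Nd = 8 / 14 = 0.5714
q = 1.92e-05 * 13.0 * 0.5714
q = 0.0001426 m^3/s per m


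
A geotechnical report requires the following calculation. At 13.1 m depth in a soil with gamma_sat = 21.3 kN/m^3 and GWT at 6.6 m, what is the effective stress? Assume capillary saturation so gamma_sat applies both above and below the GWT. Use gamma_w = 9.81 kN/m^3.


Result: 215.27 kPa

Derivation:
Total stress = gamma_sat * depth
sigma = 21.3 * 13.1 = 279.03 kPa
Pore water pressure u = gamma_w * (depth - d_wt)
u = 9.81 * (13.1 - 6.6) = 63.765 kPa
Effective stress = sigma - u
sigma' = 279.03 - 63.765 = 215.27 kPa


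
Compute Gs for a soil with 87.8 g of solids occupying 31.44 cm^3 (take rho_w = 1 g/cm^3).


Using Gs = m_s / (V_s * rho_w)
Since rho_w = 1 g/cm^3:
Gs = 87.8 / 31.44
Gs = 2.793


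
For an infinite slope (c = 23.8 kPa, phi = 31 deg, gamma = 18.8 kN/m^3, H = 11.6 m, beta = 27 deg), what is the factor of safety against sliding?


Using Fs = c / (gamma*H*sin(beta)*cos(beta)) + tan(phi)/tan(beta)
Cohesion contribution = 23.8 / (18.8*11.6*sin(27)*cos(27))
Cohesion contribution = 0.269795
Friction contribution = tan(31)/tan(27) = 1.17926
Fs = 0.269795 + 1.17926
Fs = 1.449


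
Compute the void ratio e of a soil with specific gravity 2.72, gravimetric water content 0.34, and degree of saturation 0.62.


Result: 1.4916

Derivation:
Using the relation e = Gs * w / S
e = 2.72 * 0.34 / 0.62
e = 1.4916


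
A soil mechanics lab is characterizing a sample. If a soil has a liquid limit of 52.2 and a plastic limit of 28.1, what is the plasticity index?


Result: 24.1

Derivation:
Using PI = LL - PL
PI = 52.2 - 28.1
PI = 24.1


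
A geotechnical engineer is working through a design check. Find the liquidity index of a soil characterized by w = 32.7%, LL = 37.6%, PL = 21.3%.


First compute the plasticity index:
PI = LL - PL = 37.6 - 21.3 = 16.3
Then compute the liquidity index:
LI = (w - PL) / PI
LI = (32.7 - 21.3) / 16.3
LI = 0.699


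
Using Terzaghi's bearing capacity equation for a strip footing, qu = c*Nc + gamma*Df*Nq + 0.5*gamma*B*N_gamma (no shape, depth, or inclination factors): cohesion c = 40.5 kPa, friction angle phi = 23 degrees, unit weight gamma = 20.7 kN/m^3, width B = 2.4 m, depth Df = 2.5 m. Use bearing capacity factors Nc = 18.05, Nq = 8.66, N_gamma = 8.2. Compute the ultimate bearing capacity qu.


Result: 1382.87 kPa

Derivation:
Compute qu = c*Nc + gamma*Df*Nq + 0.5*gamma*B*N_gamma
Term 1: 40.5 * 18.05 = 731.025
Term 2: 20.7 * 2.5 * 8.66 = 448.155
Term 3: 0.5 * 20.7 * 2.4 * 8.2 = 203.688
qu = 731.025 + 448.155 + 203.688
qu = 1382.87 kPa


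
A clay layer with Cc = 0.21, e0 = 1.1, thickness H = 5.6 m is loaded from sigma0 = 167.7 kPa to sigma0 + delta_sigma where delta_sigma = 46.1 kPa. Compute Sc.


Using Sc = Cc * H / (1 + e0) * log10((sigma0 + delta_sigma) / sigma0)
Stress ratio = (167.7 + 46.1) / 167.7 = 1.2749
log10(1.2749) = 0.105475
Cc * H / (1 + e0) = 0.21 * 5.6 / (1 + 1.1) = 0.56
Sc = 0.56 * 0.105475
Sc = 0.0591 m


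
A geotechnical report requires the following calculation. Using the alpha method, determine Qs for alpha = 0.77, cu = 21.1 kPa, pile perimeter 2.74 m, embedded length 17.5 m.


Result: 779.04 kN

Derivation:
Using Qs = alpha * cu * perimeter * L
Qs = 0.77 * 21.1 * 2.74 * 17.5
Qs = 779.04 kN


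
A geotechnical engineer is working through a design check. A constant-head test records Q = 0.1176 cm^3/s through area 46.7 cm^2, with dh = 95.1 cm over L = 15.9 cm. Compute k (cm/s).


Compute hydraulic gradient:
i = dh / L = 95.1 / 15.9 = 5.98113
Then apply Darcy's law:
k = Q / (A * i)
k = 0.1176 / (46.7 * 5.98113)
k = 0.1176 / 279.319
k = 0.000421 cm/s


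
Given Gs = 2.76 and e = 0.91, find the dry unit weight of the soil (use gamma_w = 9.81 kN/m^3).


Using gamma_d = Gs * gamma_w / (1 + e)
gamma_d = 2.76 * 9.81 / (1 + 0.91)
gamma_d = 2.76 * 9.81 / 1.91
gamma_d = 14.176 kN/m^3


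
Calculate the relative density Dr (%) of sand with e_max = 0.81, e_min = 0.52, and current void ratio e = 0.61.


Result: 68.97 %

Derivation:
Using Dr = (e_max - e) / (e_max - e_min) * 100
e_max - e = 0.81 - 0.61 = 0.2
e_max - e_min = 0.81 - 0.52 = 0.29
Dr = 0.2 / 0.29 * 100
Dr = 68.97 %


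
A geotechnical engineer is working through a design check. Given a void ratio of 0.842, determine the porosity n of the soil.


Using the relation n = e / (1 + e)
n = 0.842 / (1 + 0.842)
n = 0.842 / 1.842
n = 0.4571


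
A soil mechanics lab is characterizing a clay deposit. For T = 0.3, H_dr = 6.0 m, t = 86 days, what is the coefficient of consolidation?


Using cv = T * H_dr^2 / t
H_dr^2 = 6.0^2 = 36.0
cv = 0.3 * 36.0 / 86
cv = 0.12558 m^2/day


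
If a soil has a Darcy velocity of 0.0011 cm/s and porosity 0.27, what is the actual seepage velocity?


Using v_s = v_d / n
v_s = 0.0011 / 0.27
v_s = 0.00407 cm/s


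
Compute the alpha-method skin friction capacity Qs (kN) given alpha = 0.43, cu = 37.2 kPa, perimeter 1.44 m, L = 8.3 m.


Using Qs = alpha * cu * perimeter * L
Qs = 0.43 * 37.2 * 1.44 * 8.3
Qs = 191.18 kN


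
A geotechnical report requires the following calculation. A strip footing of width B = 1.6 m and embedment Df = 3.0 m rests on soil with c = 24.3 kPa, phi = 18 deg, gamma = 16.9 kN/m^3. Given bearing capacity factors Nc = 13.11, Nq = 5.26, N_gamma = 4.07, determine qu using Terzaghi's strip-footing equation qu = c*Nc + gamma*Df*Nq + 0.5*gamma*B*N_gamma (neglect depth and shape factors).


Compute qu = c*Nc + gamma*Df*Nq + 0.5*gamma*B*N_gamma
Term 1: 24.3 * 13.11 = 318.573
Term 2: 16.9 * 3.0 * 5.26 = 266.682
Term 3: 0.5 * 16.9 * 1.6 * 4.07 = 55.0264
qu = 318.573 + 266.682 + 55.0264
qu = 640.28 kPa


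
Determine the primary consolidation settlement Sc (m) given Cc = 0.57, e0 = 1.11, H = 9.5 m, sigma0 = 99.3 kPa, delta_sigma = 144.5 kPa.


Result: 1.0011 m

Derivation:
Using Sc = Cc * H / (1 + e0) * log10((sigma0 + delta_sigma) / sigma0)
Stress ratio = (99.3 + 144.5) / 99.3 = 2.45519
log10(2.45519) = 0.390084
Cc * H / (1 + e0) = 0.57 * 9.5 / (1 + 1.11) = 2.56635
Sc = 2.56635 * 0.390084
Sc = 1.0011 m


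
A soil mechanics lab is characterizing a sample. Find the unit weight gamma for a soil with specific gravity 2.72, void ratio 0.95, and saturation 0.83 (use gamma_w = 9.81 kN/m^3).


Result: 17.65 kN/m^3

Derivation:
Using gamma = gamma_w * (Gs + S*e) / (1 + e)
Numerator: Gs + S*e = 2.72 + 0.83*0.95 = 3.5085
Denominator: 1 + e = 1 + 0.95 = 1.95
gamma = 9.81 * 3.5085 / 1.95
gamma = 17.65 kN/m^3


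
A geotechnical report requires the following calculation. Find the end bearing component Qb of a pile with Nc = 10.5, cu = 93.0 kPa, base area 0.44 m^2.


Using Qb = Nc * cu * Ab
Qb = 10.5 * 93.0 * 0.44
Qb = 429.66 kN


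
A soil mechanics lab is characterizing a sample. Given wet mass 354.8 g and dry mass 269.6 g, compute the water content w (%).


Using w = (m_wet - m_dry) / m_dry * 100
m_wet - m_dry = 354.8 - 269.6 = 85.2 g
w = 85.2 / 269.6 * 100
w = 31.6 %


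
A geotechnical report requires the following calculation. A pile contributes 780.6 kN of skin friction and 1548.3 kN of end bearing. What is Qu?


Using Qu = Qf + Qb
Qu = 780.6 + 1548.3
Qu = 2328.9 kN


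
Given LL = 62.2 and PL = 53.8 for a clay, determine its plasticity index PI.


Result: 8.4

Derivation:
Using PI = LL - PL
PI = 62.2 - 53.8
PI = 8.4


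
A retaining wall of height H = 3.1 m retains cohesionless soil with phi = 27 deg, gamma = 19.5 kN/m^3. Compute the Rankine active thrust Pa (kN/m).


Result: 35.19 kN/m

Derivation:
Compute active earth pressure coefficient:
Ka = tan^2(45 - phi/2) = tan^2(31.5) = 0.375525
Compute active force:
Pa = 0.5 * Ka * gamma * H^2
Pa = 0.5 * 0.375525 * 19.5 * 3.1^2
Pa = 35.19 kN/m


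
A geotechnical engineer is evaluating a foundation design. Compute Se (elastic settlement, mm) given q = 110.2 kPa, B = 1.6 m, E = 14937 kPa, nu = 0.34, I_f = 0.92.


Result: 9.604 mm

Derivation:
Using Se = q * B * (1 - nu^2) * I_f / E
1 - nu^2 = 1 - 0.34^2 = 0.8844
Se = 110.2 * 1.6 * 0.8844 * 0.92 / 14937
Se = 0.009604 m
Convert to mm: Se = 0.009604 * 1000 = 9.604 mm


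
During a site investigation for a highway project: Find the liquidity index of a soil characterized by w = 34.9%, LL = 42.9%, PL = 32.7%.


First compute the plasticity index:
PI = LL - PL = 42.9 - 32.7 = 10.2
Then compute the liquidity index:
LI = (w - PL) / PI
LI = (34.9 - 32.7) / 10.2
LI = 0.216


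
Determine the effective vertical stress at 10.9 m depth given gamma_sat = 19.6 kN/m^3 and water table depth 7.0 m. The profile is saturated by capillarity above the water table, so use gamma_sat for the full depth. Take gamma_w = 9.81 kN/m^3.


Total stress = gamma_sat * depth
sigma = 19.6 * 10.9 = 213.64 kPa
Pore water pressure u = gamma_w * (depth - d_wt)
u = 9.81 * (10.9 - 7.0) = 38.259 kPa
Effective stress = sigma - u
sigma' = 213.64 - 38.259 = 175.38 kPa


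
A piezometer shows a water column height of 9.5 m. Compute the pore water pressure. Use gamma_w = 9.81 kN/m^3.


Result: 93.2 kPa

Derivation:
Using u = gamma_w * h_w
u = 9.81 * 9.5
u = 93.2 kPa


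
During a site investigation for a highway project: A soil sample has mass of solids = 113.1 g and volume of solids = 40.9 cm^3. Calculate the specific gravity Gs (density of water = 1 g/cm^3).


Using Gs = m_s / (V_s * rho_w)
Since rho_w = 1 g/cm^3:
Gs = 113.1 / 40.9
Gs = 2.765


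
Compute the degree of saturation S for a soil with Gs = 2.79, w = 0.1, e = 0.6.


Using S = Gs * w / e
S = 2.79 * 0.1 / 0.6
S = 0.465


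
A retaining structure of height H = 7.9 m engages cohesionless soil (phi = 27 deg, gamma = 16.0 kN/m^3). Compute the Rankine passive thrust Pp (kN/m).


Compute passive earth pressure coefficient:
Kp = tan^2(45 + phi/2) = tan^2(58.5) = 2.66294
Compute passive force:
Pp = 0.5 * Kp * gamma * H^2
Pp = 0.5 * 2.66294 * 16.0 * 7.9^2
Pp = 1329.55 kN/m


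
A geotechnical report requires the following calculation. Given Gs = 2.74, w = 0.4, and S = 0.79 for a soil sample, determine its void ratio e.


Result: 1.3873

Derivation:
Using the relation e = Gs * w / S
e = 2.74 * 0.4 / 0.79
e = 1.3873


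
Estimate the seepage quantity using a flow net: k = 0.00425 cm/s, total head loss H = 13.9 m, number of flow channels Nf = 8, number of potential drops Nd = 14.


Result: 0.0003376 m^3/s per m

Derivation:
Convert k to m/s for unit consistency with H:
k = 0.00425 cm/s = 0.00425 / 100 m/s = 4.25e-05 m/s
Using q = k * H * Nf / Nd
Nf / Nd = 8 / 14 = 0.5714
q = 4.25e-05 * 13.9 * 0.5714
q = 0.0003376 m^3/s per m


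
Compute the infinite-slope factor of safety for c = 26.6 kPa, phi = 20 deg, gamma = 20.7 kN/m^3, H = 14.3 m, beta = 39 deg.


Result: 0.633

Derivation:
Using Fs = c / (gamma*H*sin(beta)*cos(beta)) + tan(phi)/tan(beta)
Cohesion contribution = 26.6 / (20.7*14.3*sin(39)*cos(39))
Cohesion contribution = 0.183739
Friction contribution = tan(20)/tan(39) = 0.449466
Fs = 0.183739 + 0.449466
Fs = 0.633


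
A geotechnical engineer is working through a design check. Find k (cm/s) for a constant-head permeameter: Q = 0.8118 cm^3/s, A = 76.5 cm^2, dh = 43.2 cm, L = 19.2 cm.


Compute hydraulic gradient:
i = dh / L = 43.2 / 19.2 = 2.25
Then apply Darcy's law:
k = Q / (A * i)
k = 0.8118 / (76.5 * 2.25)
k = 0.8118 / 172.125
k = 0.004716 cm/s


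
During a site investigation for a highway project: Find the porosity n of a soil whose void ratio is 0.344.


Using the relation n = e / (1 + e)
n = 0.344 / (1 + 0.344)
n = 0.344 / 1.344
n = 0.256


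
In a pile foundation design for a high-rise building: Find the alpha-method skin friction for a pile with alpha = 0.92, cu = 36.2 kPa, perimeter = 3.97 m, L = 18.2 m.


Using Qs = alpha * cu * perimeter * L
Qs = 0.92 * 36.2 * 3.97 * 18.2
Qs = 2406.35 kN


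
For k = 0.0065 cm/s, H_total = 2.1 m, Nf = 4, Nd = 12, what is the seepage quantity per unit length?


Convert k to m/s for unit consistency with H:
k = 0.0065 cm/s = 0.0065 / 100 m/s = 6.5e-05 m/s
Using q = k * H * Nf / Nd
Nf / Nd = 4 / 12 = 0.3333
q = 6.5e-05 * 2.1 * 0.3333
q = 4.55e-05 m^3/s per m


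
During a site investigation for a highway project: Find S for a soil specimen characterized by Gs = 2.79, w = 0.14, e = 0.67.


Using S = Gs * w / e
S = 2.79 * 0.14 / 0.67
S = 0.583


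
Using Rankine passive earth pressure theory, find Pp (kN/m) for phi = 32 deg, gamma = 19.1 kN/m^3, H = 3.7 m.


Compute passive earth pressure coefficient:
Kp = tan^2(45 + phi/2) = tan^2(61.0) = 3.254588
Compute passive force:
Pp = 0.5 * Kp * gamma * H^2
Pp = 0.5 * 3.254588 * 19.1 * 3.7^2
Pp = 425.5 kN/m


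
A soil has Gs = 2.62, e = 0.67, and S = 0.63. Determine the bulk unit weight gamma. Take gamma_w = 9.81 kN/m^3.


Result: 17.87 kN/m^3

Derivation:
Using gamma = gamma_w * (Gs + S*e) / (1 + e)
Numerator: Gs + S*e = 2.62 + 0.63*0.67 = 3.0421
Denominator: 1 + e = 1 + 0.67 = 1.67
gamma = 9.81 * 3.0421 / 1.67
gamma = 17.87 kN/m^3


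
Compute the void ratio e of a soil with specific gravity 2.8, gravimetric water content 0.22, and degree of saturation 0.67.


Using the relation e = Gs * w / S
e = 2.8 * 0.22 / 0.67
e = 0.9194


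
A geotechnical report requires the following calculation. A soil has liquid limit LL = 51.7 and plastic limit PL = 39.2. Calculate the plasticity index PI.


Using PI = LL - PL
PI = 51.7 - 39.2
PI = 12.5


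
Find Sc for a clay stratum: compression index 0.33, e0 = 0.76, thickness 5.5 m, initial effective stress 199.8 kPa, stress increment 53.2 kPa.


Using Sc = Cc * H / (1 + e0) * log10((sigma0 + delta_sigma) / sigma0)
Stress ratio = (199.8 + 53.2) / 199.8 = 1.26627
log10(1.26627) = 0.102525
Cc * H / (1 + e0) = 0.33 * 5.5 / (1 + 0.76) = 1.03125
Sc = 1.03125 * 0.102525
Sc = 0.1057 m


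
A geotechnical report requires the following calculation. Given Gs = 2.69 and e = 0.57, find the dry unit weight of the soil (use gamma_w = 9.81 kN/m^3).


Using gamma_d = Gs * gamma_w / (1 + e)
gamma_d = 2.69 * 9.81 / (1 + 0.57)
gamma_d = 2.69 * 9.81 / 1.57
gamma_d = 16.808 kN/m^3


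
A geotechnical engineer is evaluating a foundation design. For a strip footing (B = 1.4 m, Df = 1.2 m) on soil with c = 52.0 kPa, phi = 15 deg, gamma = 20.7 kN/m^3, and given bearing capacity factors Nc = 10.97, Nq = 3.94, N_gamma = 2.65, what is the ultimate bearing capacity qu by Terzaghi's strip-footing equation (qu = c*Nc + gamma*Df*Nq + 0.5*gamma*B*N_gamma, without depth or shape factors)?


Compute qu = c*Nc + gamma*Df*Nq + 0.5*gamma*B*N_gamma
Term 1: 52.0 * 10.97 = 570.44
Term 2: 20.7 * 1.2 * 3.94 = 97.8696
Term 3: 0.5 * 20.7 * 1.4 * 2.65 = 38.3985
qu = 570.44 + 97.8696 + 38.3985
qu = 706.71 kPa


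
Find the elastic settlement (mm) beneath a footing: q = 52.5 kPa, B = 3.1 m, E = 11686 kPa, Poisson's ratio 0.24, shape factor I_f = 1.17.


Using Se = q * B * (1 - nu^2) * I_f / E
1 - nu^2 = 1 - 0.24^2 = 0.9424
Se = 52.5 * 3.1 * 0.9424 * 1.17 / 11686
Se = 0.015356 m
Convert to mm: Se = 0.015356 * 1000 = 15.356 mm


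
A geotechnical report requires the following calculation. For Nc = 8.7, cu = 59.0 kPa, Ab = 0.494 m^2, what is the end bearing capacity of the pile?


Using Qb = Nc * cu * Ab
Qb = 8.7 * 59.0 * 0.494
Qb = 253.57 kN
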